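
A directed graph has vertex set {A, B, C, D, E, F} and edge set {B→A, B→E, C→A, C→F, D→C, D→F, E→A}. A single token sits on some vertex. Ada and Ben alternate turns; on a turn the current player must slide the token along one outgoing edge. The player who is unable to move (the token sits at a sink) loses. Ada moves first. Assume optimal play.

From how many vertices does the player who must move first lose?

Compute win/loss labels from the base case upward. A position with no move is L. Any other position is W if it can reach an L in one move, else L.
Every edge goes from a vertex to one that appears earlier in the order A, F, C, D, E, B, so processing vertices in that order labels each vertex after all of its successors.
A: no outgoing edge → L
F: no outgoing edge → L
C: can move to F, which is L ⇒ W
D: can move to F, which is L ⇒ W
E: can move to A, which is L ⇒ W
B: can move to A, which is L ⇒ W
The L vertices are A, F; that is 2 in all.

2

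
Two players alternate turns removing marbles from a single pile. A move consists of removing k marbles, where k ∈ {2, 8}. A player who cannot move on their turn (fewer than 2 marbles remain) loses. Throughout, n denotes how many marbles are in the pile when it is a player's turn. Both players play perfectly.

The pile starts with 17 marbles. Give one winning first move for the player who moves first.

Remove 2, leaving 15.

Build the W/L table. Terminal = L. A non-terminal position is W if it has a move to some L; otherwise it is L.
n=0: no move → L
n=1: no move → L
n=2: W (go to 0, an L position)
n=3: W (go to 1, an L position)
n=4: L (sole option 2(W) is W)
n=5: L (sole option 3(W) is W)
n=6: W (go to 4, an L position)
n=7: W (go to 5, an L position)
n=8: W (go to 0, an L position)
n=9: W (go to 1, an L position)
n=10: L (options 8(W), 2(W) are all W)
n=11: L (options 9(W), 3(W) are all W)
n=12: W (go to 10, an L position)
n=13: W (go to 11, an L position)
n=14: L (options 12(W), 6(W) are all W)
n=15: L (options 13(W), 7(W) are all W)
n=16: W (go to 14, an L position)
n=17: W (go to 15, an L position)
From 17, the L positions reachable in one move are: 15.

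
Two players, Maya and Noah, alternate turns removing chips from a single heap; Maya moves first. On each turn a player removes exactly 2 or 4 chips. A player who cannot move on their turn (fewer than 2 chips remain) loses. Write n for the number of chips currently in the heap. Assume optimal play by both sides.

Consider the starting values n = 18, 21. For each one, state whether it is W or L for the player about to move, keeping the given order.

18: L, 21: W

Label each position W (a win for the player to move) or L (a loss). A position with no legal move is L; any other position is W exactly when some move reaches an L, and L when every move reaches a W.
n=0: no move → L
n=1: no move → L
n=2: can move to 0, which is L ⇒ W
n=3: can move to 1, which is L ⇒ W
n=4: can move to 0, which is L ⇒ W
n=5: can move to 1, which is L ⇒ W
n=6: moves to 4(W), 2(W); every one is W ⇒ L
n=7: moves to 5(W), 3(W); every one is W ⇒ L
n=8: can move to 6, which is L ⇒ W
n=9: can move to 7, which is L ⇒ W
n=10: can move to 6, which is L ⇒ W
n=11: can move to 7, which is L ⇒ W
n=12: moves to 10(W), 8(W); every one is W ⇒ L
n=13: moves to 11(W), 9(W); every one is W ⇒ L
n=14: can move to 12, which is L ⇒ W
n=15: can move to 13, which is L ⇒ W
n=16: can move to 12, which is L ⇒ W
n=17: can move to 13, which is L ⇒ W
n=18: moves to 16(W), 14(W); every one is W ⇒ L
n=19: moves to 17(W), 15(W); every one is W ⇒ L
n=20: can move to 18, which is L ⇒ W
n=21: can move to 19, which is L ⇒ W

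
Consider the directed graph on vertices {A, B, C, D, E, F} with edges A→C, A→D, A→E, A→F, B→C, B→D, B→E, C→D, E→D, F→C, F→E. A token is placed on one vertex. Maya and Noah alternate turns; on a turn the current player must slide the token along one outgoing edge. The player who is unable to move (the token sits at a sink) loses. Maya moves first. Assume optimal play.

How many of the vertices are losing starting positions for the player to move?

2

Label each position W (a win for the player to move) or L (a loss). A position with no legal move is L; any other position is W exactly when some move reaches an L, and L when every move reaches a W.
Every edge goes from a vertex to one that appears earlier in the order D, C, E, B, F, A, so processing vertices in that order labels each vertex after all of its successors.
D: no outgoing edge → L
C: →D(L), so W
E: →D(L), so W
B: →D(L), so W
F: →E(W), C(W) — all W, so L
A: →F(L), so W
The L vertices are D, F; that is 2 in all.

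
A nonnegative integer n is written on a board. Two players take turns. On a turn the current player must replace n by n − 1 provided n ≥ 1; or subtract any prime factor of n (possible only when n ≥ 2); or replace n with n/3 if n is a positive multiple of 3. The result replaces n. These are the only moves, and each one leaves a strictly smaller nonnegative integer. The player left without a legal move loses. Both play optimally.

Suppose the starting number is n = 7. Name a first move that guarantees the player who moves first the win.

Move to 0.

Compute win/loss labels from the base case upward. A position with no move is L. Any other position is W if it can reach an L in one move, else L.
n=0: no move → L
n=1: →0(L), so W
n=2: →0(L), so W
n=3: →0(L), so W
n=4: →2(W), 3(W) — all W, so L
n=5: →0(L), so W
n=6: →4(L), so W
n=7: →0(L), so W
From 7, the L positions reachable in one move are: 0.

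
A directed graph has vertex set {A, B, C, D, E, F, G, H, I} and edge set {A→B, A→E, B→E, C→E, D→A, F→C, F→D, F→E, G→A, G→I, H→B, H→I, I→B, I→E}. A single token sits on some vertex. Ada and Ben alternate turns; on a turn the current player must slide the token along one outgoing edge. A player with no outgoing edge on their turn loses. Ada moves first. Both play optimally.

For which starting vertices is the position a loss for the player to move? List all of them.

Work bottom-up. With no move the player to move loses. Otherwise the position is W if at least one move leads to an L position for the opponent, and L if every move leads to a W.
Every edge goes from a vertex to one that appears earlier in the order E, B, I, A, D, H, C, G, F, so processing vertices in that order labels each vertex after all of its successors.
E: no outgoing edge → L
B: can move to E, which is L ⇒ W
I: can move to E, which is L ⇒ W
A: can move to E, which is L ⇒ W
D: the only move is to A(W), a W ⇒ L
H: moves to I(W), B(W); every one is W ⇒ L
C: can move to E, which is L ⇒ W
G: moves to A(W), I(W); every one is W ⇒ L
F: can move to D, which is L ⇒ W
The losing starting vertices are exactly the entries labelled L in this table (4 of them).

D, E, G, H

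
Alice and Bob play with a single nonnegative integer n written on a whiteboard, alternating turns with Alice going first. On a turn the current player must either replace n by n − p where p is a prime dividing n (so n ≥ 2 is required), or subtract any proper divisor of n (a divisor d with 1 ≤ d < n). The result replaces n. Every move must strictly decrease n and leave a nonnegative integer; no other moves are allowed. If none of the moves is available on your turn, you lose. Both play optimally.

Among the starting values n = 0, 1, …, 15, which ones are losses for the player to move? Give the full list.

Use the standard recursion: the mover loses at a terminal position; elsewhere, the mover wins exactly when some move hands the opponent an L position.
n=0: no move → L
n=1: no move → L
n=2: →0(L), so W
n=3: →0(L), so W
n=4: →2(W), 3(W) — all W, so L
n=5: →0(L), so W
n=6: →4(L), so W
n=7: →0(L), so W
n=8: →4(L), so W
n=9: →6(W), 8(W) — all W, so L
n=10: →9(L), so W
n=11: →0(L), so W
n=12: →9(L), so W
n=13: →0(L), so W
n=14: →7(W), 12(W), 13(W) — all W, so L
n=15: →14(L), so W
Reading off the rows marked L gives the requested list; there are 5 such values of n.

0, 1, 4, 9, 14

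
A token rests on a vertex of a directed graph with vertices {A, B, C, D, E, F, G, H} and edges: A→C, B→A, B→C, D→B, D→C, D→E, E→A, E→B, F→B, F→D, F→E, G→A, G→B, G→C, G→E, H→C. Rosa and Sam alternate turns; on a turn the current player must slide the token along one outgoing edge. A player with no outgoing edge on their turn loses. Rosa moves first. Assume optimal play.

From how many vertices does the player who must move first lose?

Build the W/L table. Terminal = L. A non-terminal position is W if it has a move to some L; otherwise it is L.
Every edge goes from a vertex to one that appears earlier in the order C, A, B, E, D, G, H, F, so processing vertices in that order labels each vertex after all of its successors.
C: no outgoing edge → L
A: W (go to C, an L position)
B: W (go to C, an L position)
E: L (options B(W), A(W) are all W)
D: W (go to E, an L position)
G: W (go to E, an L position)
H: W (go to C, an L position)
F: W (go to E, an L position)
The L vertices are C, E; that is 2 in all.

2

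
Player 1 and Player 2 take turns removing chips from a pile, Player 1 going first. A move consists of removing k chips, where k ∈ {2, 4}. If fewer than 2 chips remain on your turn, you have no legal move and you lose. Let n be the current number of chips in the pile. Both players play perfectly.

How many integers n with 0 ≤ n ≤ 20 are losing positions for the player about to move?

8

Compute win/loss labels from the base case upward. A position with no move is L. Any other position is W if it can reach an L in one move, else L.
n=0: no move → L
n=1: no move → L
n=2: can move to 0, which is L ⇒ W
n=3: can move to 1, which is L ⇒ W
n=4: can move to 0, which is L ⇒ W
n=5: can move to 1, which is L ⇒ W
n=6: moves to 4(W), 2(W); every one is W ⇒ L
n=7: moves to 5(W), 3(W); every one is W ⇒ L
n=8: can move to 6, which is L ⇒ W
n=9: can move to 7, which is L ⇒ W
n=10: can move to 6, which is L ⇒ W
n=11: can move to 7, which is L ⇒ W
n=12: moves to 10(W), 8(W); every one is W ⇒ L
n=13: moves to 11(W), 9(W); every one is W ⇒ L
n=14: can move to 12, which is L ⇒ W
n=15: can move to 13, which is L ⇒ W
n=16: can move to 12, which is L ⇒ W
n=17: can move to 13, which is L ⇒ W
n=18: moves to 16(W), 14(W); every one is W ⇒ L
n=19: moves to 17(W), 15(W); every one is W ⇒ L
n=20: can move to 18, which is L ⇒ W
L entries with 0 ≤ n ≤ 20: n = 0, 1, 6, 7, 12, 13, 18, 19; that makes 8.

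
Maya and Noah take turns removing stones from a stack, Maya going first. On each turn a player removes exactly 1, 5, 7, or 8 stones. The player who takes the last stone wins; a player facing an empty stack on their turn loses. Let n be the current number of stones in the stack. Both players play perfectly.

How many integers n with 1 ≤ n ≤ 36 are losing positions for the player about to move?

11

Build the W/L table. Terminal = L. A non-terminal position is W if it has a move to some L; otherwise it is L.
n=0: no move → L
n=1: can move to 0, which is L ⇒ W
n=2: the only move is to 1(W), a W ⇒ L
n=3: can move to 2, which is L ⇒ W
n=4: the only move is to 3(W), a W ⇒ L
n=5: can move to 4, which is L ⇒ W
n=6: moves to 5(W), 1(W); every one is W ⇒ L
n=7: can move to 6, which is L ⇒ W
n=8: can move to 0, which is L ⇒ W
n=9: can move to 4, which is L ⇒ W
n=10: can move to 2, which is L ⇒ W
n=11: can move to 6, which is L ⇒ W
n=12: can move to 4, which is L ⇒ W
n=13: can move to 6, which is L ⇒ W
n=14: can move to 6, which is L ⇒ W
n=15: moves to 14(W), 10(W), 8(W), 7(W); every one is W ⇒ L
n=16: can move to 15, which is L ⇒ W
n=17: moves to 16(W), 12(W), 10(W), 9(W); every one is W ⇒ L
n=18: can move to 17, which is L ⇒ W
n=19: moves to 18(W), 14(W), 12(W), 11(W); every one is W ⇒ L
n=20: can move to 19, which is L ⇒ W
n=21: moves to 20(W), 16(W), 14(W), 13(W); every one is W ⇒ L
n=22: can move to 21, which is L ⇒ W
n=23: can move to 15, which is L ⇒ W
n=24: can move to 19, which is L ⇒ W
n=25: can move to 17, which is L ⇒ W
n=26: can move to 21, which is L ⇒ W
n=27: can move to 19, which is L ⇒ W
n=28: can move to 21, which is L ⇒ W
n=29: can move to 21, which is L ⇒ W
n=30: moves to 29(W), 25(W), 23(W), 22(W); every one is W ⇒ L
n=31: can move to 30, which is L ⇒ W
n=32: moves to 31(W), 27(W), 25(W), 24(W); every one is W ⇒ L
n=33: can move to 32, which is L ⇒ W
n=34: moves to 33(W), 29(W), 27(W), 26(W); every one is W ⇒ L
n=35: can move to 34, which is L ⇒ W
n=36: moves to 35(W), 31(W), 29(W), 28(W); every one is W ⇒ L
L entries with 1 ≤ n ≤ 36 (n=0 is outside the asked range and is not counted): n = 2, 4, 6, 15, 17, 19, 21, 30, 32, 34, 36; that makes 11.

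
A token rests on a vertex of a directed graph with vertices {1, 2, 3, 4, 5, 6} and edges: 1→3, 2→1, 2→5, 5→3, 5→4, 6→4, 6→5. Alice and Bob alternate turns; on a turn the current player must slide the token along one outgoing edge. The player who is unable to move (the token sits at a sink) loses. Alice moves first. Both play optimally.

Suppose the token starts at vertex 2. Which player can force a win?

Use the standard recursion: the mover loses at a terminal position; elsewhere, the mover wins exactly when some move hands the opponent an L position.
Every edge goes from a vertex to one that appears earlier in the order 3, 4, 5, 1, 6, 2, so processing vertices in that order labels each vertex after all of its successors.
3: no outgoing edge → L
4: no outgoing edge → L
5: reaches L-position 4 → W
1: reaches L-position 3 → W
6: reaches L-position 4 → W
2: only reaches 1(W), 5(W), all W → L
Every move from 2 reaches a W position, so the mover loses.

Bob wins.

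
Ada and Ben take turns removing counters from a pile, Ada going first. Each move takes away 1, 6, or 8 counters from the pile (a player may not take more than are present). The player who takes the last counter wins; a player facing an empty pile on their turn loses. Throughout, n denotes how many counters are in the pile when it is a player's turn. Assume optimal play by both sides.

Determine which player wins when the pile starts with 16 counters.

Use the standard recursion: the mover loses at a terminal position; elsewhere, the mover wins exactly when some move hands the opponent an L position.
n=0: no move → L
n=1: W (go to 0, an L position)
n=2: L (sole option 1(W) is W)
n=3: W (go to 2, an L position)
n=4: L (sole option 3(W) is W)
n=5: W (go to 4, an L position)
n=6: W (go to 0, an L position)
n=7: L (options 6(W), 1(W) are all W)
n=8: W (go to 7, an L position)
n=9: L (options 8(W), 3(W), 1(W) are all W)
n=10: W (go to 9, an L position)
n=11: L (options 10(W), 5(W), 3(W) are all W)
n=12: W (go to 11, an L position)
n=13: W (go to 7, an L position)
n=14: L (options 13(W), 8(W), 6(W) are all W)
n=15: W (go to 14, an L position)
n=16: L (options 15(W), 10(W), 8(W) are all W)
The starting position 16 is L: whatever Ada does, the opponent receives a W position.

Ben wins.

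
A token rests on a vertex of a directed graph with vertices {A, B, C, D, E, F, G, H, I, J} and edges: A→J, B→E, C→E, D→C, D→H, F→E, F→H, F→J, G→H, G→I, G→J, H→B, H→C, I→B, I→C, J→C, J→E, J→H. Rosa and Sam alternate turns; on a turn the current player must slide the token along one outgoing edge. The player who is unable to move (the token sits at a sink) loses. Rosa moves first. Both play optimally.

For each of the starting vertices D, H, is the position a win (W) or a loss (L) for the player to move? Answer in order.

D: W, H: L

Work bottom-up. With no move the player to move loses. Otherwise the position is W if at least one move leads to an L position for the opponent, and L if every move leads to a W.
Every edge goes from a vertex to one that appears earlier in the order E, C, B, H, J, D, F, A, I, G, so processing vertices in that order labels each vertex after all of its successors.
E: no outgoing edge → L
C: W (go to E, an L position)
B: W (go to E, an L position)
H: L (options B(W), C(W) are all W)
J: W (go to H, an L position)
D: W (go to H, an L position)
F: W (go to H, an L position)
A: L (sole option J(W) is W)
I: L (options B(W), C(W) are all W)
G: W (go to I, an L position)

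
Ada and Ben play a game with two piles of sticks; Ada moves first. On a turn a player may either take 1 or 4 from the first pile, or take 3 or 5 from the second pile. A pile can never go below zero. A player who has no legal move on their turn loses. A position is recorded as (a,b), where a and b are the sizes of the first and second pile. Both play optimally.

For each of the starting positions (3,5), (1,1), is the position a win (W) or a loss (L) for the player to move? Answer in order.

(3,5): L, (1,1): W

Positions with no move are L. A position that does have a move is losing for the player to move precisely when every available move leads to a winning position for the opponent. Fill in the labels:
No move ever increases a pile, so every position that can arise here has a ≤ 3 and b ≤ 5; it is enough to label the cells with 0 ≤ a ≤ 3 and 0 ≤ b ≤ 5.
Every move lowers a or b (never raises either), so fill the grid row by row in increasing a, and left to right within a row: each cell's successors are then already labelled.
      b=0  b=1  b=2  b=3  b=4  b=5
a=0:    L    L    L    W    W    W
a=1:    W    W    W    L    L    L
a=2:    L    L    L    W    W    W
a=3:    W    W    W    L    L    L
Cells with no legal move (terminal, hence L): (0,0), (0,1), (0,2).
The remaining L cells, each justified by listing all of its moves:
(1,3): moves to (0,3)(W), (1,0)(W); every one is W ⇒ L
(1,4): moves to (0,4)(W), (1,1)(W); every one is W ⇒ L
(1,5): moves to (0,5)(W), (1,2)(W), (1,0)(W); every one is W ⇒ L
(2,0): the only move is to (1,0)(W), a W ⇒ L
(2,1): the only move is to (1,1)(W), a W ⇒ L
(2,2): the only move is to (1,2)(W), a W ⇒ L
(3,3): moves to (2,3)(W), (3,0)(W); every one is W ⇒ L
(3,4): moves to (2,4)(W), (3,1)(W); every one is W ⇒ L
(3,5): moves to (2,5)(W), (3,2)(W), (3,0)(W); every one is W ⇒ L
Every other cell has at least one move into one of the L cells above, so it is W.
(3,5): one of the L cells justified above, so L
(1,1): the move to (0,1) reaches an L cell, so W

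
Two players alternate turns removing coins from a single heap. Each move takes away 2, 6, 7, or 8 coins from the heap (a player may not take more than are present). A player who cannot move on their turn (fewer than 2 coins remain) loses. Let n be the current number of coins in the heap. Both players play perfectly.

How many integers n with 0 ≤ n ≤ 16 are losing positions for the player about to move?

Use the standard recursion: the mover loses at a terminal position; elsewhere, the mover wins exactly when some move hands the opponent an L position.
n=0: no move → L
n=1: no move → L
n=2: →0(L), so W
n=3: →1(L), so W
n=4: →2(W) only, which is W, so L
n=5: →3(W) only, which is W, so L
n=6: →4(L), so W
n=7: →5(L), so W
n=8: →1(L), so W
n=9: →1(L), so W
n=10: →4(L), so W
n=11: →5(L), so W
n=12: →5(L), so W
n=13: →5(L), so W
n=14: →12(W), 8(W), 7(W), 6(W) — all W, so L
n=15: →13(W), 9(W), 8(W), 7(W) — all W, so L
n=16: →14(L), so W
L entries with 0 ≤ n ≤ 16: n = 0, 1, 4, 5, 14, 15; that makes 6.

6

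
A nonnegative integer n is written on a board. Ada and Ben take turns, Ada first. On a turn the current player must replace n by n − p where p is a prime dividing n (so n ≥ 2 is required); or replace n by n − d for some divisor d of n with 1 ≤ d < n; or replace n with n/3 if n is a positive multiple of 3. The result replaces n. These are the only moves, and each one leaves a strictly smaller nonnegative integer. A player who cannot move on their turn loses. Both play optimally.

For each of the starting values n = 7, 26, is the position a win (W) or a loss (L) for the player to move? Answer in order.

7: W, 26: L

Work bottom-up. With no move the player to move loses. Otherwise the position is W if at least one move leads to an L position for the opponent, and L if every move leads to a W.
n=0: no move → L
n=1: no move → L
n=2: W (go to 0, an L position)
n=3: W (go to 0, an L position)
n=4: L (options 2(W), 3(W) are all W)
n=5: W (go to 0, an L position)
n=6: W (go to 4, an L position)
n=7: W (go to 0, an L position)
n=8: W (go to 4, an L position)
n=9: L (options 3(W), 6(W), 8(W) are all W)
n=10: W (go to 9, an L position)
n=11: W (go to 0, an L position)
n=12: W (go to 4, an L position)
n=13: W (go to 0, an L position)
n=14: L (options 7(W), 12(W), 13(W) are all W)
n=15: W (go to 14, an L position)
n=16: W (go to 14, an L position)
n=17: W (go to 0, an L position)
n=18: W (go to 9, an L position)
n=19: W (go to 0, an L position)
n=20: L (options 10(W), 15(W), 16(W), 18(W), 19(W) are all W)
n=21: W (go to 14, an L position)
n=22: W (go to 20, an L position)
n=23: W (go to 0, an L position)
n=24: W (go to 20, an L position)
n=25: W (go to 20, an L position)
n=26: L (options 13(W), 24(W), 25(W) are all W)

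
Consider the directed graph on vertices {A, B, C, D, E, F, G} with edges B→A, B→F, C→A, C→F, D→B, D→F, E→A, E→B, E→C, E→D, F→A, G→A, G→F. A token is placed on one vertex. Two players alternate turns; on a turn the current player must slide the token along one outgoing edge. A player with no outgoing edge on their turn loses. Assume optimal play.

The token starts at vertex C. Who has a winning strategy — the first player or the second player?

Classify positions by backward induction: terminal positions (no move available) are L. From any other position, the mover wins iff some move reaches an L.
Every edge goes from a vertex to one that appears earlier in the order A, F, C, B, D, E, G, so processing vertices in that order labels each vertex after all of its successors.
A: no outgoing edge → L
F: W (go to A, an L position)
C: W (go to A, an L position)
B: W (go to A, an L position)
D: L (options B(W), F(W) are all W)
E: W (go to D, an L position)
G: W (go to A, an L position)
From C the player to move can move to A, reaching an L position.

The first player wins.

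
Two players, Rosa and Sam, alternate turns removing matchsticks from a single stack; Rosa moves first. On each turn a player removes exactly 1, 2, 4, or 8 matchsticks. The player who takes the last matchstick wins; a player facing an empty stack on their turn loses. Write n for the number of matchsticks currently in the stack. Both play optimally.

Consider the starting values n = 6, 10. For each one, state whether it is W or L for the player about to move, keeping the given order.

6: L, 10: W

Use the standard recursion: the mover loses at a terminal position; elsewhere, the mover wins exactly when some move hands the opponent an L position.
n=0: no move → L
n=1: reaches L-position 0 → W
n=2: reaches L-position 0 → W
n=3: only reaches 2(W), 1(W), all W → L
n=4: reaches L-position 3 → W
n=5: reaches L-position 3 → W
n=6: only reaches 5(W), 4(W), 2(W), all W → L
n=7: reaches L-position 6 → W
n=8: reaches L-position 6 → W
n=9: only reaches 8(W), 7(W), 5(W), 1(W), all W → L
n=10: reaches L-position 9 → W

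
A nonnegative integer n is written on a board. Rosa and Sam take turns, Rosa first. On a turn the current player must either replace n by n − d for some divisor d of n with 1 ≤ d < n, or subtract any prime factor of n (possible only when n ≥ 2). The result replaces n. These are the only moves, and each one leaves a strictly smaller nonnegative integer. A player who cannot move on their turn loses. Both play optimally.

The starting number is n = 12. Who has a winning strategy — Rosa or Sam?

Rosa wins.

Use the standard recursion: the mover loses at a terminal position; elsewhere, the mover wins exactly when some move hands the opponent an L position.
n=0: no move → L
n=1: no move → L
n=2: reaches L-position 0 → W
n=3: reaches L-position 0 → W
n=4: only reaches 2(W), 3(W), all W → L
n=5: reaches L-position 0 → W
n=6: reaches L-position 4 → W
n=7: reaches L-position 0 → W
n=8: reaches L-position 4 → W
n=9: only reaches 6(W), 8(W), all W → L
n=10: reaches L-position 9 → W
n=11: reaches L-position 0 → W
n=12: reaches L-position 9 → W
The starting position 12 is W: Rosa should move to 9, handing over an L position.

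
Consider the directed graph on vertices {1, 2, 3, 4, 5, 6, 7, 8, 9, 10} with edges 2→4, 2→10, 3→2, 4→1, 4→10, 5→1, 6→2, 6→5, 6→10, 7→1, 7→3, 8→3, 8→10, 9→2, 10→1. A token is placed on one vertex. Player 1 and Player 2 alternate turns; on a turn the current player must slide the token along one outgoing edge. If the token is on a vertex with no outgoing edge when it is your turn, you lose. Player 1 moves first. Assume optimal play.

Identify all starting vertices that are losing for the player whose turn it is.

1, 2, 8

Compute win/loss labels from the base case upward. A position with no move is L. Any other position is W if it can reach an L in one move, else L.
Every edge goes from a vertex to one that appears earlier in the order 1, 10, 4, 2, 3, 5, 7, 8, 9, 6, so processing vertices in that order labels each vertex after all of its successors.
1: no outgoing edge → L
10: →1(L), so W
4: →1(L), so W
2: →4(W), 10(W) — all W, so L
3: →2(L), so W
5: →1(L), so W
7: →1(L), so W
8: →3(W), 10(W) — all W, so L
9: →2(L), so W
6: →2(L), so W
Reading off the rows marked L gives the requested list; there are 3 such vertices.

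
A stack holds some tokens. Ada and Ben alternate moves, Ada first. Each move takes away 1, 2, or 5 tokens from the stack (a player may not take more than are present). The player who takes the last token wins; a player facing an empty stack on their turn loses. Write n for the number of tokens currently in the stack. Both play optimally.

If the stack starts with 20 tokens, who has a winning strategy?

Ada wins.

Label each position W (a win for the player to move) or L (a loss). A position with no legal move is L; any other position is W exactly when some move reaches an L, and L when every move reaches a W.
n=0: no move → L
n=1: →0(L), so W
n=2: →0(L), so W
n=3: →2(W), 1(W) — all W, so L
n=4: →3(L), so W
n=5: →3(L), so W
n=6: →5(W), 4(W), 1(W) — all W, so L
n=7: →6(L), so W
n=8: →6(L), so W
n=9: →8(W), 7(W), 4(W) — all W, so L
n=10: →9(L), so W
n=11: →9(L), so W
n=12: →11(W), 10(W), 7(W) — all W, so L
n=13: →12(L), so W
n=14: →12(L), so W
n=15: →14(W), 13(W), 10(W) — all W, so L
n=16: →15(L), so W
n=17: →15(L), so W
n=18: →17(W), 16(W), 13(W) — all W, so L
n=19: →18(L), so W
n=20: →18(L), so W
The starting position 20 is W: Ada should remove 2, leaving 18, handing over an L position.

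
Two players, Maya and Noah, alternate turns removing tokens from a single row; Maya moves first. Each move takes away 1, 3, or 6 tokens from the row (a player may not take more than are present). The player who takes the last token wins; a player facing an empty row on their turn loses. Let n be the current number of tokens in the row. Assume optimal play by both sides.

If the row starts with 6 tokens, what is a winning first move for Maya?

Remove 6, leaving 0.

Positions with no move are L. A position that does have a move is losing for the player to move precisely when every available move leads to a winning position for the opponent. Fill in the labels:
n=0: no move → L
n=1: →0(L), so W
n=2: →1(W) only, which is W, so L
n=3: →2(L), so W
n=4: →3(W), 1(W) — all W, so L
n=5: →4(L), so W
n=6: →0(L), so W
From 6, the L positions reachable in one move are: 0.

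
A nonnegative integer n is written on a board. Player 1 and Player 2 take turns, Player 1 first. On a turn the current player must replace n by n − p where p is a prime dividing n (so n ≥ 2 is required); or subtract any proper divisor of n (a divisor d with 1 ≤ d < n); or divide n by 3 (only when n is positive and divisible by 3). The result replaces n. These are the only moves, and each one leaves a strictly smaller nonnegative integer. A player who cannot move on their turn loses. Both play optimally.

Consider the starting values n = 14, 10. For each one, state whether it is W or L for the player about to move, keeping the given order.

Label each position W (a win for the player to move) or L (a loss). A position with no legal move is L; any other position is W exactly when some move reaches an L, and L when every move reaches a W.
n=0: no move → L
n=1: no move → L
n=2: reaches L-position 0 → W
n=3: reaches L-position 0 → W
n=4: only reaches 2(W), 3(W), all W → L
n=5: reaches L-position 0 → W
n=6: reaches L-position 4 → W
n=7: reaches L-position 0 → W
n=8: reaches L-position 4 → W
n=9: only reaches 3(W), 6(W), 8(W), all W → L
n=10: reaches L-position 9 → W
n=11: reaches L-position 0 → W
n=12: reaches L-position 4 → W
n=13: reaches L-position 0 → W
n=14: only reaches 7(W), 12(W), 13(W), all W → L

14: L, 10: W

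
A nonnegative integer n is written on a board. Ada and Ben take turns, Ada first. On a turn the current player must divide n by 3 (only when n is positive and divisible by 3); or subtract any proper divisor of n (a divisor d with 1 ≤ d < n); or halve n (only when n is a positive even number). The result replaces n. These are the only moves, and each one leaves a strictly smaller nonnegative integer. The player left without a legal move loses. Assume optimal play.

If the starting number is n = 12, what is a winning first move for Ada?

Work bottom-up. With no move the player to move loses. Otherwise the position is W if at least one move leads to an L position for the opponent, and L if every move leads to a W.
n=0: no move → L
n=1: no move → L
n=2: W (go to 1, an L position)
n=3: W (go to 1, an L position)
n=4: L (options 2(W), 3(W) are all W)
n=5: W (go to 4, an L position)
n=6: W (go to 4, an L position)
n=7: L (sole option 6(W) is W)
n=8: W (go to 4, an L position)
n=9: L (options 3(W), 6(W), 8(W) are all W)
n=10: W (go to 9, an L position)
n=11: L (sole option 10(W) is W)
n=12: W (go to 4, an L position)
From 12, the L positions reachable in one move are: 4, 9, 11. Any move reaching one of these is winning.

Move to 4.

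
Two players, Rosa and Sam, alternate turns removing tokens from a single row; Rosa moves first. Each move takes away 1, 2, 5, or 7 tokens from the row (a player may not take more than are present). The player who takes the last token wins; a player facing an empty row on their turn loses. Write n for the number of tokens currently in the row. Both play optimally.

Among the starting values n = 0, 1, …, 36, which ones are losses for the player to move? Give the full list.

Use the standard recursion: the mover loses at a terminal position; elsewhere, the mover wins exactly when some move hands the opponent an L position.
n=0: no move → L
n=1: reaches L-position 0 → W
n=2: reaches L-position 0 → W
n=3: only reaches 2(W), 1(W), all W → L
n=4: reaches L-position 3 → W
n=5: reaches L-position 3 → W
n=6: only reaches 5(W), 4(W), 1(W), all W → L
n=7: reaches L-position 6 → W
n=8: reaches L-position 6 → W
n=9: only reaches 8(W), 7(W), 4(W), 2(W), all W → L
n=10: reaches L-position 9 → W
n=11: reaches L-position 9 → W
n=12: only reaches 11(W), 10(W), 7(W), 5(W), all W → L
n=13: reaches L-position 12 → W
n=14: reaches L-position 12 → W
n=15: only reaches 14(W), 13(W), 10(W), 8(W), all W → L
n=16: reaches L-position 15 → W
n=17: reaches L-position 15 → W
n=18: only reaches 17(W), 16(W), 13(W), 11(W), all W → L
n=19: reaches L-position 18 → W
n=20: reaches L-position 18 → W
n=21: only reaches 20(W), 19(W), 16(W), 14(W), all W → L
n=22: reaches L-position 21 → W
n=23: reaches L-position 21 → W
n=24: only reaches 23(W), 22(W), 19(W), 17(W), all W → L
n=25: reaches L-position 24 → W
n=26: reaches L-position 24 → W
n=27: only reaches 26(W), 25(W), 22(W), 20(W), all W → L
n=28: reaches L-position 27 → W
n=29: reaches L-position 27 → W
n=30: only reaches 29(W), 28(W), 25(W), 23(W), all W → L
n=31: reaches L-position 30 → W
n=32: reaches L-position 30 → W
n=33: only reaches 32(W), 31(W), 28(W), 26(W), all W → L
n=34: reaches L-position 33 → W
n=35: reaches L-position 33 → W
n=36: only reaches 35(W), 34(W), 31(W), 29(W), all W → L
The losing starting values of n are exactly the entries labelled L in this table (13 of them).

0, 3, 6, 9, 12, 15, 18, 21, 24, 27, 30, 33, 36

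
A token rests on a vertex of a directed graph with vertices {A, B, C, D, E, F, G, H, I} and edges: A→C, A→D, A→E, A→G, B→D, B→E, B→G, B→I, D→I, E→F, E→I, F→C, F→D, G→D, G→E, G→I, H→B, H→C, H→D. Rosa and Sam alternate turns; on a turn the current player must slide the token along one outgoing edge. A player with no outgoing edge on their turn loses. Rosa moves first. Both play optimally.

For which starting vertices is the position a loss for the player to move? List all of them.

C, I

Compute win/loss labels from the base case upward. A position with no move is L. Any other position is W if it can reach an L in one move, else L.
Every edge goes from a vertex to one that appears earlier in the order C, I, D, F, E, G, A, B, H, so processing vertices in that order labels each vertex after all of its successors.
C: no outgoing edge → L
I: no outgoing edge → L
D: can move to I, which is L ⇒ W
F: can move to C, which is L ⇒ W
E: can move to I, which is L ⇒ W
G: can move to I, which is L ⇒ W
A: can move to C, which is L ⇒ W
B: can move to I, which is L ⇒ W
H: can move to C, which is L ⇒ W
Reading off the rows marked L gives the requested list; there are 2 such vertices.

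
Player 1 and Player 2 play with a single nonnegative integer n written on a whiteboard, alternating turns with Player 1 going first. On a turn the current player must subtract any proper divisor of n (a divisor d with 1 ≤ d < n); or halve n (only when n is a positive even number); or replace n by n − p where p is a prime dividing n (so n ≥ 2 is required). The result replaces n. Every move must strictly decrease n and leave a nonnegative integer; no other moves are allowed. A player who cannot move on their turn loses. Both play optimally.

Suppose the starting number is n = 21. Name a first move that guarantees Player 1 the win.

Use the standard recursion: the mover loses at a terminal position; elsewhere, the mover wins exactly when some move hands the opponent an L position.
n=0: no move → L
n=1: no move → L
n=2: reaches L-position 0 → W
n=3: reaches L-position 0 → W
n=4: only reaches 2(W), 3(W), all W → L
n=5: reaches L-position 0 → W
n=6: reaches L-position 4 → W
n=7: reaches L-position 0 → W
n=8: reaches L-position 4 → W
n=9: only reaches 6(W), 8(W), all W → L
n=10: reaches L-position 9 → W
n=11: reaches L-position 0 → W
n=12: reaches L-position 9 → W
n=13: reaches L-position 0 → W
n=14: only reaches 7(W), 12(W), 13(W), all W → L
n=15: reaches L-position 14 → W
n=16: reaches L-position 14 → W
n=17: reaches L-position 0 → W
n=18: reaches L-position 9 → W
n=19: reaches L-position 0 → W
n=20: only reaches 10(W), 15(W), 16(W), 18(W), 19(W), all W → L
n=21: reaches L-position 14 → W
From 21, the L positions reachable in one move are: 14, 20. Any move reaching one of these is winning.

Move to 14.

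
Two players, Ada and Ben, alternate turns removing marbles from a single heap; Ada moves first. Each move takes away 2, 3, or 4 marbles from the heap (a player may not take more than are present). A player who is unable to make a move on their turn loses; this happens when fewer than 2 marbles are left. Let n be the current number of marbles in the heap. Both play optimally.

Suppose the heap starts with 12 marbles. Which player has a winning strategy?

Ben wins.

Build the W/L table. Terminal = L. A non-terminal position is W if it has a move to some L; otherwise it is L.
n=0: no move → L
n=1: no move → L
n=2: can move to 0, which is L ⇒ W
n=3: can move to 1, which is L ⇒ W
n=4: can move to 1, which is L ⇒ W
n=5: can move to 1, which is L ⇒ W
n=6: moves to 4(W), 3(W), 2(W); every one is W ⇒ L
n=7: moves to 5(W), 4(W), 3(W); every one is W ⇒ L
n=8: can move to 6, which is L ⇒ W
n=9: can move to 7, which is L ⇒ W
n=10: can move to 7, which is L ⇒ W
n=11: can move to 7, which is L ⇒ W
n=12: moves to 10(W), 9(W), 8(W); every one is W ⇒ L
Every move from 12 reaches a W position, so the mover loses.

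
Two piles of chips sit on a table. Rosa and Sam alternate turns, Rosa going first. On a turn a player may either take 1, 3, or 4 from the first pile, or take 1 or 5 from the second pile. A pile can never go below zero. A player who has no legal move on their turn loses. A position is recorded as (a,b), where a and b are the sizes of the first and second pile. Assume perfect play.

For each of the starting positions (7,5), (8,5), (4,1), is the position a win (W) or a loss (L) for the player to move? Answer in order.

Label each position W (a win for the player to move) or L (a loss). A position with no legal move is L; any other position is W exactly when some move reaches an L, and L when every move reaches a W.
No move ever increases a pile, so every position that can arise here has a ≤ 8 and b ≤ 5; it is enough to label the cells with 0 ≤ a ≤ 8 and 0 ≤ b ≤ 5.
Every move lowers a or b (never raises either), so fill the grid row by row in increasing a, and left to right within a row: each cell's successors are then already labelled.
      b=0  b=1  b=2  b=3  b=4  b=5
a=0:    L    W    L    W    L    W
a=1:    W    L    W    L    W    L
a=2:    L    W    L    W    L    W
a=3:    W    L    W    L    W    L
a=4:    W    W    W    W    W    W
a=5:    W    W    W    W    W    W
a=6:    W    W    W    W    W    W
a=7:    L    W    L    W    L    W
a=8:    W    L    W    L    W    L
Cells with no legal move (terminal, hence L): (0,0).
The remaining L cells, each justified by listing all of its moves:
(0,2): only reaches (0,1)(W), which is W → L
(0,4): only reaches (0,3)(W), which is W → L
(1,1): only reaches (0,1)(W), (1,0)(W), all W → L
(1,3): only reaches (0,3)(W), (1,2)(W), all W → L
(1,5): only reaches (0,5)(W), (1,4)(W), (1,0)(W), all W → L
(2,0): only reaches (1,0)(W), which is W → L
(2,2): only reaches (1,2)(W), (2,1)(W), all W → L
(2,4): only reaches (1,4)(W), (2,3)(W), all W → L
(3,1): only reaches (2,1)(W), (0,1)(W), (3,0)(W), all W → L
(3,3): only reaches (2,3)(W), (0,3)(W), (3,2)(W), all W → L
(3,5): only reaches (2,5)(W), (0,5)(W), (3,4)(W), (3,0)(W), all W → L
(7,0): only reaches (6,0)(W), (4,0)(W), (3,0)(W), all W → L
(7,2): only reaches (6,2)(W), (4,2)(W), (3,2)(W), (7,1)(W), all W → L
(7,4): only reaches (6,4)(W), (4,4)(W), (3,4)(W), (7,3)(W), all W → L
(8,1): only reaches (7,1)(W), (5,1)(W), (4,1)(W), (8,0)(W), all W → L
(8,3): only reaches (7,3)(W), (5,3)(W), (4,3)(W), (8,2)(W), all W → L
(8,5): only reaches (7,5)(W), (5,5)(W), (4,5)(W), (8,4)(W), (8,0)(W), all W → L
Every other cell has at least one move into one of the L cells above, so it is W.
(7,5): the move to (3,5) reaches an L cell, so W
(8,5): one of the L cells justified above, so L
(4,1): the move to (3,1) reaches an L cell, so W

(7,5): W, (8,5): L, (4,1): W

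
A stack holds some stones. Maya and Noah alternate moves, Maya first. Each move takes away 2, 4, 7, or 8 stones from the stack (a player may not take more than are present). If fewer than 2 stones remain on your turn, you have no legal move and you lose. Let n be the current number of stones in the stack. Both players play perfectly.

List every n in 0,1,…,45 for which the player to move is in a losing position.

Label each position W (a win for the player to move) or L (a loss). A position with no legal move is L; any other position is W exactly when some move reaches an L, and L when every move reaches a W.
n=0: no move → L
n=1: no move → L
n=2: reaches L-position 0 → W
n=3: reaches L-position 1 → W
n=4: reaches L-position 0 → W
n=5: reaches L-position 1 → W
n=6: only reaches 4(W), 2(W), all W → L
n=7: reaches L-position 0 → W
n=8: reaches L-position 6 → W
n=9: reaches L-position 1 → W
n=10: reaches L-position 6 → W
n=11: only reaches 9(W), 7(W), 4(W), 3(W), all W → L
n=12: only reaches 10(W), 8(W), 5(W), 4(W), all W → L
n=13: reaches L-position 11 → W
n=14: reaches L-position 12 → W
n=15: reaches L-position 11 → W
n=16: reaches L-position 12 → W
n=17: only reaches 15(W), 13(W), 10(W), 9(W), all W → L
n=18: reaches L-position 11 → W
n=19: reaches L-position 17 → W
n=20: reaches L-position 12 → W
n=21: reaches L-position 17 → W
n=22: only reaches 20(W), 18(W), 15(W), 14(W), all W → L
n=23: only reaches 21(W), 19(W), 16(W), 15(W), all W → L
n=24: reaches L-position 22 → W
n=25: reaches L-position 23 → W
n=26: reaches L-position 22 → W
n=27: reaches L-position 23 → W
n=28: only reaches 26(W), 24(W), 21(W), 20(W), all W → L
n=29: reaches L-position 22 → W
n=30: reaches L-position 28 → W
n=31: reaches L-position 23 → W
n=32: reaches L-position 28 → W
n=33: only reaches 31(W), 29(W), 26(W), 25(W), all W → L
n=34: only reaches 32(W), 30(W), 27(W), 26(W), all W → L
n=35: reaches L-position 33 → W
n=36: reaches L-position 34 → W
n=37: reaches L-position 33 → W
n=38: reaches L-position 34 → W
n=39: only reaches 37(W), 35(W), 32(W), 31(W), all W → L
n=40: reaches L-position 33 → W
n=41: reaches L-position 39 → W
n=42: reaches L-position 34 → W
n=43: reaches L-position 39 → W
n=44: only reaches 42(W), 40(W), 37(W), 36(W), all W → L
n=45: only reaches 43(W), 41(W), 38(W), 37(W), all W → L
Reading off the rows marked L gives the requested list; there are 14 such values of n.

0, 1, 6, 11, 12, 17, 22, 23, 28, 33, 34, 39, 44, 45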